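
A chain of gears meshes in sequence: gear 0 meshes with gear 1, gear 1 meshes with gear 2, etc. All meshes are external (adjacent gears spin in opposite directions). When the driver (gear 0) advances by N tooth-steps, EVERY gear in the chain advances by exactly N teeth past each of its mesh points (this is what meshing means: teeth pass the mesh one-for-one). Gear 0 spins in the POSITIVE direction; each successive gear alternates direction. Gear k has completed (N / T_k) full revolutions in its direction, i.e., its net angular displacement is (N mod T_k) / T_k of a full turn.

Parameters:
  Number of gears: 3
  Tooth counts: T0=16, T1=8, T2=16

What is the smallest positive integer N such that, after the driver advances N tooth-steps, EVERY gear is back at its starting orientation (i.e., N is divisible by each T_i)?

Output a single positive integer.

Gear k returns to start when N is a multiple of T_k.
All gears at start simultaneously when N is a common multiple of [16, 8, 16]; the smallest such N is lcm(16, 8, 16).
Start: lcm = T0 = 16
Fold in T1=8: gcd(16, 8) = 8; lcm(16, 8) = 16 * 8 / 8 = 128 / 8 = 16
Fold in T2=16: gcd(16, 16) = 16; lcm(16, 16) = 16 * 16 / 16 = 256 / 16 = 16
Full cycle length = 16

Answer: 16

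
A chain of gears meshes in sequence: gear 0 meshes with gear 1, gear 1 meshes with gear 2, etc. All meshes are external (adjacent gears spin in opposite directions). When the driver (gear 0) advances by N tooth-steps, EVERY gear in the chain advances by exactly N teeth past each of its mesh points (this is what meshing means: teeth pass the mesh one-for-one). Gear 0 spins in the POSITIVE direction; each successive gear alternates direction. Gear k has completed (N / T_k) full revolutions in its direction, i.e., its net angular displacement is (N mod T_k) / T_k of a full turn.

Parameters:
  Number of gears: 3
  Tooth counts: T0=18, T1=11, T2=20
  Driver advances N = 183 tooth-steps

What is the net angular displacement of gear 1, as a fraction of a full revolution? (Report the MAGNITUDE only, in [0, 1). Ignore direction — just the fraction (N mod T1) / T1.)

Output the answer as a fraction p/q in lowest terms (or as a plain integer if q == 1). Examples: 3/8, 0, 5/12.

Chain of 3 gears, tooth counts: [18, 11, 20]
  gear 0: T0=18, direction=positive, advance = 183 mod 18 = 3 teeth = 3/18 turn
  gear 1: T1=11, direction=negative, advance = 183 mod 11 = 7 teeth = 7/11 turn
  gear 2: T2=20, direction=positive, advance = 183 mod 20 = 3 teeth = 3/20 turn
Gear 1: 183 mod 11 = 7
Fraction = 7 / 11 = 7/11 (gcd(7,11)=1) = 7/11

Answer: 7/11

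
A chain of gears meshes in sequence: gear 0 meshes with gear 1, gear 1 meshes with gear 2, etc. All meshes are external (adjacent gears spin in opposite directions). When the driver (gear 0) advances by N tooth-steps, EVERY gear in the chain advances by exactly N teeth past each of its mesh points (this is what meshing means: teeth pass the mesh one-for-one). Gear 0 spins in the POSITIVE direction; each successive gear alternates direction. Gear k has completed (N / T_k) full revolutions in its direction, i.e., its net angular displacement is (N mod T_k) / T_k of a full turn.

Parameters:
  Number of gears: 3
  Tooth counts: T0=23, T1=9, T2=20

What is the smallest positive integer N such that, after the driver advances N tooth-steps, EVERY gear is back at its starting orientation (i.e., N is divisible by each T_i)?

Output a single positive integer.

Answer: 4140

Derivation:
Gear k returns to start when N is a multiple of T_k.
All gears at start simultaneously when N is a common multiple of [23, 9, 20]; the smallest such N is lcm(23, 9, 20).
Start: lcm = T0 = 23
Fold in T1=9: gcd(23, 9) = 1; lcm(23, 9) = 23 * 9 / 1 = 207 / 1 = 207
Fold in T2=20: gcd(207, 20) = 1; lcm(207, 20) = 207 * 20 / 1 = 4140 / 1 = 4140
Full cycle length = 4140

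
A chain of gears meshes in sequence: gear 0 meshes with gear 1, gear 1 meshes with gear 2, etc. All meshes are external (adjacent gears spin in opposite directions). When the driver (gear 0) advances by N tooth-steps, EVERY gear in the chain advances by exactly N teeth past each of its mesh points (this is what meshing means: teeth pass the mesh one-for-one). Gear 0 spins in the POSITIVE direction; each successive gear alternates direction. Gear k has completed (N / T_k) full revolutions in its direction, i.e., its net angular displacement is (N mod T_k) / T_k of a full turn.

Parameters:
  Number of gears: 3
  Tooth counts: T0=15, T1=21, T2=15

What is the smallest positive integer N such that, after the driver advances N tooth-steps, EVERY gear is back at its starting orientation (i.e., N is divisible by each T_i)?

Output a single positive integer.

Gear k returns to start when N is a multiple of T_k.
All gears at start simultaneously when N is a common multiple of [15, 21, 15]; the smallest such N is lcm(15, 21, 15).
Start: lcm = T0 = 15
Fold in T1=21: gcd(15, 21) = 3; lcm(15, 21) = 15 * 21 / 3 = 315 / 3 = 105
Fold in T2=15: gcd(105, 15) = 15; lcm(105, 15) = 105 * 15 / 15 = 1575 / 15 = 105
Full cycle length = 105

Answer: 105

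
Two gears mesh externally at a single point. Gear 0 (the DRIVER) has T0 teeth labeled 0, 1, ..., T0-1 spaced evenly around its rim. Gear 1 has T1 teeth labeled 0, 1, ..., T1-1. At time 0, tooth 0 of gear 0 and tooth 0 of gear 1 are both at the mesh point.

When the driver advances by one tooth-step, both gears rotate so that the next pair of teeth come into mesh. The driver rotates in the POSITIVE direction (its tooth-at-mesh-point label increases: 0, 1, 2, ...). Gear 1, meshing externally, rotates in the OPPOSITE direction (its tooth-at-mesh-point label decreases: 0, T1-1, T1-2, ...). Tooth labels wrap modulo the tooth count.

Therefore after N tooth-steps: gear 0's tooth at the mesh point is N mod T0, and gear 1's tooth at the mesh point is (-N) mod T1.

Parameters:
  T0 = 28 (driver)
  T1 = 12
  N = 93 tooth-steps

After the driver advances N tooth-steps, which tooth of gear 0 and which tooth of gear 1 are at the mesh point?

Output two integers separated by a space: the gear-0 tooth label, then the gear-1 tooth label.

Answer: 9 3

Derivation:
Gear 0 (driver, T0=28): tooth at mesh = N mod T0
  93 = 3 * 28 + 9, so 93 mod 28 = 9
  gear 0 tooth = 9
Gear 1 (driven, T1=12): tooth at mesh = (-N) mod T1
  93 = 7 * 12 + 9, so 93 mod 12 = 9
  (-93) mod 12 = (-9) mod 12 = 12 - 9 = 3
Mesh after 93 steps: gear-0 tooth 9 meets gear-1 tooth 3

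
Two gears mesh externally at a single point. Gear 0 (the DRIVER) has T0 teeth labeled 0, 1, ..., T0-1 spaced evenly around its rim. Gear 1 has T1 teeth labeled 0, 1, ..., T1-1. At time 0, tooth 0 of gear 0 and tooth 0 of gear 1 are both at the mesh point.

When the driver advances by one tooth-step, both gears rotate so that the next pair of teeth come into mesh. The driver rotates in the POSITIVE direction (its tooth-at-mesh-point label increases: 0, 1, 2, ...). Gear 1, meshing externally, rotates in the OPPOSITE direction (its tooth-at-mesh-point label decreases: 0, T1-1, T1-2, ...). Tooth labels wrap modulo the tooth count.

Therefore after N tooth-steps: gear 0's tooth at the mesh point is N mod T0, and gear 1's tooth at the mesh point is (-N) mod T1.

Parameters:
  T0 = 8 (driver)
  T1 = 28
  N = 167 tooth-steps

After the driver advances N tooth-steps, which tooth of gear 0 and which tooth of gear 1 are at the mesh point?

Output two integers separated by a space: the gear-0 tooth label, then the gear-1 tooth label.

Answer: 7 1

Derivation:
Gear 0 (driver, T0=8): tooth at mesh = N mod T0
  167 = 20 * 8 + 7, so 167 mod 8 = 7
  gear 0 tooth = 7
Gear 1 (driven, T1=28): tooth at mesh = (-N) mod T1
  167 = 5 * 28 + 27, so 167 mod 28 = 27
  (-167) mod 28 = (-27) mod 28 = 28 - 27 = 1
Mesh after 167 steps: gear-0 tooth 7 meets gear-1 tooth 1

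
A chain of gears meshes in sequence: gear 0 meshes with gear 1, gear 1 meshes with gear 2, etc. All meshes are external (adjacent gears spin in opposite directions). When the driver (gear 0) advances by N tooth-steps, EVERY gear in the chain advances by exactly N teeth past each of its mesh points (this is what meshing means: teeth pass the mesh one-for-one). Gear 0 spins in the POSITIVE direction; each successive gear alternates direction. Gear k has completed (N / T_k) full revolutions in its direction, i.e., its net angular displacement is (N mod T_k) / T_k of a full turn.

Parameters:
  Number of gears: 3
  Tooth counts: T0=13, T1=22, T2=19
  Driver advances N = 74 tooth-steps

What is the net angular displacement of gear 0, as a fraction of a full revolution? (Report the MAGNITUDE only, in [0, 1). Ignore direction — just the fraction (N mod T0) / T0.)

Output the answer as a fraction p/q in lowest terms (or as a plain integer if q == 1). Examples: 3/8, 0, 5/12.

Chain of 3 gears, tooth counts: [13, 22, 19]
  gear 0: T0=13, direction=positive, advance = 74 mod 13 = 9 teeth = 9/13 turn
  gear 1: T1=22, direction=negative, advance = 74 mod 22 = 8 teeth = 8/22 turn
  gear 2: T2=19, direction=positive, advance = 74 mod 19 = 17 teeth = 17/19 turn
Gear 0: 74 mod 13 = 9
Fraction = 9 / 13 = 9/13 (gcd(9,13)=1) = 9/13

Answer: 9/13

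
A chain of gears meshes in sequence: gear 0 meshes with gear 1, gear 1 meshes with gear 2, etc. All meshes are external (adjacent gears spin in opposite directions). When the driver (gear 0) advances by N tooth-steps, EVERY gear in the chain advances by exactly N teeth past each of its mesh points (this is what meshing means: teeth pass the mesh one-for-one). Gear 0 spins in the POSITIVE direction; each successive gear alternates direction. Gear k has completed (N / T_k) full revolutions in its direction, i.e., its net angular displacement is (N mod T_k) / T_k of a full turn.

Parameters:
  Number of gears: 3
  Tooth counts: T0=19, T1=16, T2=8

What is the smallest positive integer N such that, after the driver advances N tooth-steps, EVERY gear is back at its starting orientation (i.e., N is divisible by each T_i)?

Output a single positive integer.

Answer: 304

Derivation:
Gear k returns to start when N is a multiple of T_k.
All gears at start simultaneously when N is a common multiple of [19, 16, 8]; the smallest such N is lcm(19, 16, 8).
Start: lcm = T0 = 19
Fold in T1=16: gcd(19, 16) = 1; lcm(19, 16) = 19 * 16 / 1 = 304 / 1 = 304
Fold in T2=8: gcd(304, 8) = 8; lcm(304, 8) = 304 * 8 / 8 = 2432 / 8 = 304
Full cycle length = 304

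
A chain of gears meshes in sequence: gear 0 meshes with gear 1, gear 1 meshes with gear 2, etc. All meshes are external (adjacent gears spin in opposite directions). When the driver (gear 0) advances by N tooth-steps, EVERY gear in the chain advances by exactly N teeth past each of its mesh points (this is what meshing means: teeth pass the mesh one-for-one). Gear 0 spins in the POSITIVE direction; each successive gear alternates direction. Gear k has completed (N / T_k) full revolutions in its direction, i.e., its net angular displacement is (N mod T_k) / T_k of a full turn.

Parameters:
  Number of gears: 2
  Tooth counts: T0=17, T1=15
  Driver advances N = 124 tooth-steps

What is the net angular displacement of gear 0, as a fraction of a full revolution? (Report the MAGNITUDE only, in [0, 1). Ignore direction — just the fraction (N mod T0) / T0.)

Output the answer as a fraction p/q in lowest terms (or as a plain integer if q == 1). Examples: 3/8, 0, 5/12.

Answer: 5/17

Derivation:
Chain of 2 gears, tooth counts: [17, 15]
  gear 0: T0=17, direction=positive, advance = 124 mod 17 = 5 teeth = 5/17 turn
  gear 1: T1=15, direction=negative, advance = 124 mod 15 = 4 teeth = 4/15 turn
Gear 0: 124 mod 17 = 5
Fraction = 5 / 17 = 5/17 (gcd(5,17)=1) = 5/17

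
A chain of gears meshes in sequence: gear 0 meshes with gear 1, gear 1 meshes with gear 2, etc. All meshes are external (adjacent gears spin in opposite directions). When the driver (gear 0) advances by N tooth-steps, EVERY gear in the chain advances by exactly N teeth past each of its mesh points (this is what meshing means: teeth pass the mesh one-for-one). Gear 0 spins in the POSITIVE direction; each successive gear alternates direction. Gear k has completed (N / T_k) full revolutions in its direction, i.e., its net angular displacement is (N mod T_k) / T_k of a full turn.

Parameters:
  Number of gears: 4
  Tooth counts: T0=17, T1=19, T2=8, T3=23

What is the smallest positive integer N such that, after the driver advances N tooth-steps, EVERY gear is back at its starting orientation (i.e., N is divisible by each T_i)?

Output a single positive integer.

Answer: 59432

Derivation:
Gear k returns to start when N is a multiple of T_k.
All gears at start simultaneously when N is a common multiple of [17, 19, 8, 23]; the smallest such N is lcm(17, 19, 8, 23).
Start: lcm = T0 = 17
Fold in T1=19: gcd(17, 19) = 1; lcm(17, 19) = 17 * 19 / 1 = 323 / 1 = 323
Fold in T2=8: gcd(323, 8) = 1; lcm(323, 8) = 323 * 8 / 1 = 2584 / 1 = 2584
Fold in T3=23: gcd(2584, 23) = 1; lcm(2584, 23) = 2584 * 23 / 1 = 59432 / 1 = 59432
Full cycle length = 59432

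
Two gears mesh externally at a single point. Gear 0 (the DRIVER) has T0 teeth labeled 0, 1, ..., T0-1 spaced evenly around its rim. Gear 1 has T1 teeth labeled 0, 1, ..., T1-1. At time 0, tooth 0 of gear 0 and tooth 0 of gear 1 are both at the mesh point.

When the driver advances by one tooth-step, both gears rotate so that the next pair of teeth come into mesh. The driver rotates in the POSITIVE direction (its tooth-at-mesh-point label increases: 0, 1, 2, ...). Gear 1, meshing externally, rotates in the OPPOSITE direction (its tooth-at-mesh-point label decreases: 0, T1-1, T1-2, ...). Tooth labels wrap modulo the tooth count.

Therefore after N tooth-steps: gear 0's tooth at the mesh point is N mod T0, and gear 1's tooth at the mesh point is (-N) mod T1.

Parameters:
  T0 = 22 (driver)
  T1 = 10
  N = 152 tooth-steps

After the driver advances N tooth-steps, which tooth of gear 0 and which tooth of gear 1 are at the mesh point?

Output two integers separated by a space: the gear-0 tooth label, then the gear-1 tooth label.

Answer: 20 8

Derivation:
Gear 0 (driver, T0=22): tooth at mesh = N mod T0
  152 = 6 * 22 + 20, so 152 mod 22 = 20
  gear 0 tooth = 20
Gear 1 (driven, T1=10): tooth at mesh = (-N) mod T1
  152 = 15 * 10 + 2, so 152 mod 10 = 2
  (-152) mod 10 = (-2) mod 10 = 10 - 2 = 8
Mesh after 152 steps: gear-0 tooth 20 meets gear-1 tooth 8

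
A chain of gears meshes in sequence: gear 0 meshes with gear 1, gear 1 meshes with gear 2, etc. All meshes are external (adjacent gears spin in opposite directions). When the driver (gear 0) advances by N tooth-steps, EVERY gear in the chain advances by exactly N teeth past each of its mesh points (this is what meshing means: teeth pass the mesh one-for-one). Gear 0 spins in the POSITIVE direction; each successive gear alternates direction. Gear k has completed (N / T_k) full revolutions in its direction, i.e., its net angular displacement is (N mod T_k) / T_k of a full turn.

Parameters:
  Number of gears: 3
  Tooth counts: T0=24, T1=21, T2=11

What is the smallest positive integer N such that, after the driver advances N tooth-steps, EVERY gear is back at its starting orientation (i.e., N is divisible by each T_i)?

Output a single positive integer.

Gear k returns to start when N is a multiple of T_k.
All gears at start simultaneously when N is a common multiple of [24, 21, 11]; the smallest such N is lcm(24, 21, 11).
Start: lcm = T0 = 24
Fold in T1=21: gcd(24, 21) = 3; lcm(24, 21) = 24 * 21 / 3 = 504 / 3 = 168
Fold in T2=11: gcd(168, 11) = 1; lcm(168, 11) = 168 * 11 / 1 = 1848 / 1 = 1848
Full cycle length = 1848

Answer: 1848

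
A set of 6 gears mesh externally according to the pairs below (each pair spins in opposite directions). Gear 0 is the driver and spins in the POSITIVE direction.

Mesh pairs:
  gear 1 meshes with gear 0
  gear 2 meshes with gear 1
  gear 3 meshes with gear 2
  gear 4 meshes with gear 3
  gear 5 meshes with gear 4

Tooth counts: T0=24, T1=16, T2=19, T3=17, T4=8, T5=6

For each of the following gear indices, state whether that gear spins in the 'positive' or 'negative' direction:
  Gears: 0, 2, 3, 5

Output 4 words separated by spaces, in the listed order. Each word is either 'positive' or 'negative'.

Gear 0 (driver): positive (depth 0)
  gear 1: meshes with gear 0 -> depth 1 -> negative (opposite of gear 0)
  gear 2: meshes with gear 1 -> depth 2 -> positive (opposite of gear 1)
  gear 3: meshes with gear 2 -> depth 3 -> negative (opposite of gear 2)
  gear 4: meshes with gear 3 -> depth 4 -> positive (opposite of gear 3)
  gear 5: meshes with gear 4 -> depth 5 -> negative (opposite of gear 4)
Queried indices 0, 2, 3, 5 -> positive, positive, negative, negative

Answer: positive positive negative negative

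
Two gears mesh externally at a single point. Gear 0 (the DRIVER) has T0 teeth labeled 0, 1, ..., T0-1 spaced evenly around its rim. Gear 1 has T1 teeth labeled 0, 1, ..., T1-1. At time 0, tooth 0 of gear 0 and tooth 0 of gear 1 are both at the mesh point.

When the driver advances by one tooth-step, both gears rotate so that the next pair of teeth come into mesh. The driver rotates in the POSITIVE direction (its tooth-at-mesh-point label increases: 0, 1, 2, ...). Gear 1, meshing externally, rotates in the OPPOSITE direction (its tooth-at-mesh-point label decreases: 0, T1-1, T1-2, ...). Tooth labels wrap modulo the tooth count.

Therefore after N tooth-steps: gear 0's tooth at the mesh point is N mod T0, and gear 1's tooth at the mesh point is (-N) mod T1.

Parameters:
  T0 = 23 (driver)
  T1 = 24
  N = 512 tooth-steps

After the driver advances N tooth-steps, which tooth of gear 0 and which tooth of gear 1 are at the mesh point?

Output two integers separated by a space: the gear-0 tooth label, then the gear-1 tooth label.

Answer: 6 16

Derivation:
Gear 0 (driver, T0=23): tooth at mesh = N mod T0
  512 = 22 * 23 + 6, so 512 mod 23 = 6
  gear 0 tooth = 6
Gear 1 (driven, T1=24): tooth at mesh = (-N) mod T1
  512 = 21 * 24 + 8, so 512 mod 24 = 8
  (-512) mod 24 = (-8) mod 24 = 24 - 8 = 16
Mesh after 512 steps: gear-0 tooth 6 meets gear-1 tooth 16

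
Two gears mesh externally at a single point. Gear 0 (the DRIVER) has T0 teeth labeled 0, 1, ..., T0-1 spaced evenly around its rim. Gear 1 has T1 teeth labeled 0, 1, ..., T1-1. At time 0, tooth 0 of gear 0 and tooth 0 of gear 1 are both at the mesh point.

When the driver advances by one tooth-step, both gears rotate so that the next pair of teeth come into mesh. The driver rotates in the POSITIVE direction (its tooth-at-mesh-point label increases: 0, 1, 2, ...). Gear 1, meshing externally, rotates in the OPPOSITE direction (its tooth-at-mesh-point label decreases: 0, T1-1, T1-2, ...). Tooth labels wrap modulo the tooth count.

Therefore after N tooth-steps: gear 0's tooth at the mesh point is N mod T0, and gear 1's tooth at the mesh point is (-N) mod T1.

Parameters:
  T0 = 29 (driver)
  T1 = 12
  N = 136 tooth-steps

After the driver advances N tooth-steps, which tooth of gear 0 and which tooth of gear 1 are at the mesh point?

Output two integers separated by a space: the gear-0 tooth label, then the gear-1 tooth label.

Gear 0 (driver, T0=29): tooth at mesh = N mod T0
  136 = 4 * 29 + 20, so 136 mod 29 = 20
  gear 0 tooth = 20
Gear 1 (driven, T1=12): tooth at mesh = (-N) mod T1
  136 = 11 * 12 + 4, so 136 mod 12 = 4
  (-136) mod 12 = (-4) mod 12 = 12 - 4 = 8
Mesh after 136 steps: gear-0 tooth 20 meets gear-1 tooth 8

Answer: 20 8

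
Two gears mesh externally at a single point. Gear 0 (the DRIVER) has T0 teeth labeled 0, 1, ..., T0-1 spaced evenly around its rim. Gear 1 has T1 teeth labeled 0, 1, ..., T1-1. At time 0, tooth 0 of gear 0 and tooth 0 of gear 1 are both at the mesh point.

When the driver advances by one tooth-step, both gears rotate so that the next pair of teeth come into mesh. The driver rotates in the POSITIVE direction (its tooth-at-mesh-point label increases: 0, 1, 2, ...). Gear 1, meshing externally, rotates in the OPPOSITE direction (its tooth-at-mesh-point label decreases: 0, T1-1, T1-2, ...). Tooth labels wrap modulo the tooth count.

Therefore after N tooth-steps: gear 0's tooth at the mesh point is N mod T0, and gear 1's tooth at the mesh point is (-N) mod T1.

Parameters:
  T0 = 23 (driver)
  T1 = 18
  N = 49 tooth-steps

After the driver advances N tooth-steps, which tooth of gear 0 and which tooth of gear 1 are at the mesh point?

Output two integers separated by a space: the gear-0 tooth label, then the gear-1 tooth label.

Gear 0 (driver, T0=23): tooth at mesh = N mod T0
  49 = 2 * 23 + 3, so 49 mod 23 = 3
  gear 0 tooth = 3
Gear 1 (driven, T1=18): tooth at mesh = (-N) mod T1
  49 = 2 * 18 + 13, so 49 mod 18 = 13
  (-49) mod 18 = (-13) mod 18 = 18 - 13 = 5
Mesh after 49 steps: gear-0 tooth 3 meets gear-1 tooth 5

Answer: 3 5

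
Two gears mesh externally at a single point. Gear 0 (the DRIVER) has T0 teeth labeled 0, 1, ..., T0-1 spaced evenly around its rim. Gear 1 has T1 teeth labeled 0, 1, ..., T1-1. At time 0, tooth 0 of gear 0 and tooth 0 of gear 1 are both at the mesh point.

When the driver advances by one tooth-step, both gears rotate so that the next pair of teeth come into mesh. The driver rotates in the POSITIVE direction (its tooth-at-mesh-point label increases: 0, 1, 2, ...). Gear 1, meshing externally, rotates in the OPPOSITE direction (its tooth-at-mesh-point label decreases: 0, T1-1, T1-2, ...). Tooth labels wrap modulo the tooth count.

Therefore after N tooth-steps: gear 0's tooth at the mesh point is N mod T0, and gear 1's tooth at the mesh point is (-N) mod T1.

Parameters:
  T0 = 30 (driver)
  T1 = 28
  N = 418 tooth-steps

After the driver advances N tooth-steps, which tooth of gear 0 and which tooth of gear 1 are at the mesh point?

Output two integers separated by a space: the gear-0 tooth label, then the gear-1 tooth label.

Gear 0 (driver, T0=30): tooth at mesh = N mod T0
  418 = 13 * 30 + 28, so 418 mod 30 = 28
  gear 0 tooth = 28
Gear 1 (driven, T1=28): tooth at mesh = (-N) mod T1
  418 = 14 * 28 + 26, so 418 mod 28 = 26
  (-418) mod 28 = (-26) mod 28 = 28 - 26 = 2
Mesh after 418 steps: gear-0 tooth 28 meets gear-1 tooth 2

Answer: 28 2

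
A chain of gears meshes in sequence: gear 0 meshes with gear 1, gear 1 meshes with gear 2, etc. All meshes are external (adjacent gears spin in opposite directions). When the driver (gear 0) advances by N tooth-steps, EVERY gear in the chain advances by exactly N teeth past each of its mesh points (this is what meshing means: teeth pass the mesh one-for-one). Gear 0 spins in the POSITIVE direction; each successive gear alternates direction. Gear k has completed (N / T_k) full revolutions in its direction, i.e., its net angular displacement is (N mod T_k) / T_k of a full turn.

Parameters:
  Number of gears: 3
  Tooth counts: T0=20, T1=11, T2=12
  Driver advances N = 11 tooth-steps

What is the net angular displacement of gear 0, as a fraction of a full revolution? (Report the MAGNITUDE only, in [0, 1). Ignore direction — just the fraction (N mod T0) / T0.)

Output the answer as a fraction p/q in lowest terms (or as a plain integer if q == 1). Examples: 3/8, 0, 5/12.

Answer: 11/20

Derivation:
Chain of 3 gears, tooth counts: [20, 11, 12]
  gear 0: T0=20, direction=positive, advance = 11 mod 20 = 11 teeth = 11/20 turn
  gear 1: T1=11, direction=negative, advance = 11 mod 11 = 0 teeth = 0/11 turn
  gear 2: T2=12, direction=positive, advance = 11 mod 12 = 11 teeth = 11/12 turn
Gear 0: 11 mod 20 = 11
Fraction = 11 / 20 = 11/20 (gcd(11,20)=1) = 11/20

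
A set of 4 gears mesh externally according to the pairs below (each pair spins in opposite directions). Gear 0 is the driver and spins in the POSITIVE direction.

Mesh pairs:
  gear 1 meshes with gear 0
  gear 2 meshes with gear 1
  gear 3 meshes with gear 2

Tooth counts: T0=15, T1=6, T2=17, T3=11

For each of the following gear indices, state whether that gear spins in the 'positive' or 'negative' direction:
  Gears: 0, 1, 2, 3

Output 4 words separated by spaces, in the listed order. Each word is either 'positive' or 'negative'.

Answer: positive negative positive negative

Derivation:
Gear 0 (driver): positive (depth 0)
  gear 1: meshes with gear 0 -> depth 1 -> negative (opposite of gear 0)
  gear 2: meshes with gear 1 -> depth 2 -> positive (opposite of gear 1)
  gear 3: meshes with gear 2 -> depth 3 -> negative (opposite of gear 2)
Queried indices 0, 1, 2, 3 -> positive, negative, positive, negative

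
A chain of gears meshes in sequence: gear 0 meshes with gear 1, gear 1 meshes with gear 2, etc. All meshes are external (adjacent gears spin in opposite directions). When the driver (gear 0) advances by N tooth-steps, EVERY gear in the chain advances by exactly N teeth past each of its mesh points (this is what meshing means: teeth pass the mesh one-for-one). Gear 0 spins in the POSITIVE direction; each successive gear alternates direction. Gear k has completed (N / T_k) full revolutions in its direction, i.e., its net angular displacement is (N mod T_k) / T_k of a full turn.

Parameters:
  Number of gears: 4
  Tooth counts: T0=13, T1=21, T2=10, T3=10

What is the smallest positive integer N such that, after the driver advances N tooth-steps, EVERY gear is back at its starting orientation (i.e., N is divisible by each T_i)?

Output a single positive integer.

Gear k returns to start when N is a multiple of T_k.
All gears at start simultaneously when N is a common multiple of [13, 21, 10, 10]; the smallest such N is lcm(13, 21, 10, 10).
Start: lcm = T0 = 13
Fold in T1=21: gcd(13, 21) = 1; lcm(13, 21) = 13 * 21 / 1 = 273 / 1 = 273
Fold in T2=10: gcd(273, 10) = 1; lcm(273, 10) = 273 * 10 / 1 = 2730 / 1 = 2730
Fold in T3=10: gcd(2730, 10) = 10; lcm(2730, 10) = 2730 * 10 / 10 = 27300 / 10 = 2730
Full cycle length = 2730

Answer: 2730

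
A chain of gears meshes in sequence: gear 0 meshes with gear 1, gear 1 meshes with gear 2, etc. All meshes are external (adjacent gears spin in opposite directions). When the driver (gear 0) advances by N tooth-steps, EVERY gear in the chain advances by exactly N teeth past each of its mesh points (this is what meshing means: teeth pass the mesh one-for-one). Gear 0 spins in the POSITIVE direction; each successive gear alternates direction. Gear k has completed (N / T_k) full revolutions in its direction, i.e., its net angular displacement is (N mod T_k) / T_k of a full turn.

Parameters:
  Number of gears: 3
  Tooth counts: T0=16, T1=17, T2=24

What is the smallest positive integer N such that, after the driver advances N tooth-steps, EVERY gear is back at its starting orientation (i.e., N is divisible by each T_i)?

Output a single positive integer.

Answer: 816

Derivation:
Gear k returns to start when N is a multiple of T_k.
All gears at start simultaneously when N is a common multiple of [16, 17, 24]; the smallest such N is lcm(16, 17, 24).
Start: lcm = T0 = 16
Fold in T1=17: gcd(16, 17) = 1; lcm(16, 17) = 16 * 17 / 1 = 272 / 1 = 272
Fold in T2=24: gcd(272, 24) = 8; lcm(272, 24) = 272 * 24 / 8 = 6528 / 8 = 816
Full cycle length = 816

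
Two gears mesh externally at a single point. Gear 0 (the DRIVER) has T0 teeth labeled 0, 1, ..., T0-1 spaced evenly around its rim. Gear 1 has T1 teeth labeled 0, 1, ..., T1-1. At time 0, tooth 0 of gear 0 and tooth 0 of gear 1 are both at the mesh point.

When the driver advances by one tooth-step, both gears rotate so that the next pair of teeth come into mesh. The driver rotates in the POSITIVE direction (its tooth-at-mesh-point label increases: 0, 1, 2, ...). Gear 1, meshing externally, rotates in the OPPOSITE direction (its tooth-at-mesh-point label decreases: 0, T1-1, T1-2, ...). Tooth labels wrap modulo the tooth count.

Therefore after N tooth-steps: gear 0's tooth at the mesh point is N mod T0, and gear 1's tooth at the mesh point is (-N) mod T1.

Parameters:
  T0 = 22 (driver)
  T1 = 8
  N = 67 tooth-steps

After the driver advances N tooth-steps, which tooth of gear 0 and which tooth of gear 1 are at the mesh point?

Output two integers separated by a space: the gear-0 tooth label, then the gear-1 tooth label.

Gear 0 (driver, T0=22): tooth at mesh = N mod T0
  67 = 3 * 22 + 1, so 67 mod 22 = 1
  gear 0 tooth = 1
Gear 1 (driven, T1=8): tooth at mesh = (-N) mod T1
  67 = 8 * 8 + 3, so 67 mod 8 = 3
  (-67) mod 8 = (-3) mod 8 = 8 - 3 = 5
Mesh after 67 steps: gear-0 tooth 1 meets gear-1 tooth 5

Answer: 1 5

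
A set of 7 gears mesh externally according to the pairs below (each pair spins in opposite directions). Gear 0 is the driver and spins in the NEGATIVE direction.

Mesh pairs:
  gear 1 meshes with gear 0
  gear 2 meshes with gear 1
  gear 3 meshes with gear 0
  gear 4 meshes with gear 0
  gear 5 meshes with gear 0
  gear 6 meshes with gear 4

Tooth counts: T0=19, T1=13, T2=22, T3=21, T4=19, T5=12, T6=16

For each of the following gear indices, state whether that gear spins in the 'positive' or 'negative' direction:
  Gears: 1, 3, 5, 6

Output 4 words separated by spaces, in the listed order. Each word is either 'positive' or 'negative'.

Answer: positive positive positive negative

Derivation:
Gear 0 (driver): negative (depth 0)
  gear 1: meshes with gear 0 -> depth 1 -> positive (opposite of gear 0)
  gear 2: meshes with gear 1 -> depth 2 -> negative (opposite of gear 1)
  gear 3: meshes with gear 0 -> depth 1 -> positive (opposite of gear 0)
  gear 4: meshes with gear 0 -> depth 1 -> positive (opposite of gear 0)
  gear 5: meshes with gear 0 -> depth 1 -> positive (opposite of gear 0)
  gear 6: meshes with gear 4 -> depth 2 -> negative (opposite of gear 4)
Queried indices 1, 3, 5, 6 -> positive, positive, positive, negative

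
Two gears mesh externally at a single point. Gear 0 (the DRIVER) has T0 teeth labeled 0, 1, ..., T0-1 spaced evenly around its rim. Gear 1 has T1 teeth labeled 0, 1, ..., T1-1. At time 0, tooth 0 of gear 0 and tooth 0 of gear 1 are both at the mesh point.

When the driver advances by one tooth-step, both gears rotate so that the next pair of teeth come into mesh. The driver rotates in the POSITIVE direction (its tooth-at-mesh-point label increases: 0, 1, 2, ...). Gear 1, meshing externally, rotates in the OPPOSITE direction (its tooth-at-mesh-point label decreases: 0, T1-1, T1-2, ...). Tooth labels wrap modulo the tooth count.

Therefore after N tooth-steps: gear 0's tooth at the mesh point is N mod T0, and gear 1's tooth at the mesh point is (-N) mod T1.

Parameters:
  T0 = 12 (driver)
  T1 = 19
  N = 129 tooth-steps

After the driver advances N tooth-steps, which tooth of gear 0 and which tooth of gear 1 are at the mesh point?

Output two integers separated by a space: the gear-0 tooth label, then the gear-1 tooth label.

Answer: 9 4

Derivation:
Gear 0 (driver, T0=12): tooth at mesh = N mod T0
  129 = 10 * 12 + 9, so 129 mod 12 = 9
  gear 0 tooth = 9
Gear 1 (driven, T1=19): tooth at mesh = (-N) mod T1
  129 = 6 * 19 + 15, so 129 mod 19 = 15
  (-129) mod 19 = (-15) mod 19 = 19 - 15 = 4
Mesh after 129 steps: gear-0 tooth 9 meets gear-1 tooth 4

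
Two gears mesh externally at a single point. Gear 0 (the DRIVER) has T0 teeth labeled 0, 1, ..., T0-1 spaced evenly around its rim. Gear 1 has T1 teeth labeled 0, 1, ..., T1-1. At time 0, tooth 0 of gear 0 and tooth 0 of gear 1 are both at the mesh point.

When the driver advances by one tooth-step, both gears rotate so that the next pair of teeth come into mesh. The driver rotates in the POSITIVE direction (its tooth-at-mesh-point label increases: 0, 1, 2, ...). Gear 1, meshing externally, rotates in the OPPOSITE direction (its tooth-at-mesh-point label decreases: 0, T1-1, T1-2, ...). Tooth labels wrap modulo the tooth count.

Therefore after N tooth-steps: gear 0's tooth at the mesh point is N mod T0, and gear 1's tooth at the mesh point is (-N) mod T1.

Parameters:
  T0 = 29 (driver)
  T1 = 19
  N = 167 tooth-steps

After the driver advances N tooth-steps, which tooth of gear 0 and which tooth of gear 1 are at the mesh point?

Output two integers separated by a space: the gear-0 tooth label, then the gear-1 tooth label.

Answer: 22 4

Derivation:
Gear 0 (driver, T0=29): tooth at mesh = N mod T0
  167 = 5 * 29 + 22, so 167 mod 29 = 22
  gear 0 tooth = 22
Gear 1 (driven, T1=19): tooth at mesh = (-N) mod T1
  167 = 8 * 19 + 15, so 167 mod 19 = 15
  (-167) mod 19 = (-15) mod 19 = 19 - 15 = 4
Mesh after 167 steps: gear-0 tooth 22 meets gear-1 tooth 4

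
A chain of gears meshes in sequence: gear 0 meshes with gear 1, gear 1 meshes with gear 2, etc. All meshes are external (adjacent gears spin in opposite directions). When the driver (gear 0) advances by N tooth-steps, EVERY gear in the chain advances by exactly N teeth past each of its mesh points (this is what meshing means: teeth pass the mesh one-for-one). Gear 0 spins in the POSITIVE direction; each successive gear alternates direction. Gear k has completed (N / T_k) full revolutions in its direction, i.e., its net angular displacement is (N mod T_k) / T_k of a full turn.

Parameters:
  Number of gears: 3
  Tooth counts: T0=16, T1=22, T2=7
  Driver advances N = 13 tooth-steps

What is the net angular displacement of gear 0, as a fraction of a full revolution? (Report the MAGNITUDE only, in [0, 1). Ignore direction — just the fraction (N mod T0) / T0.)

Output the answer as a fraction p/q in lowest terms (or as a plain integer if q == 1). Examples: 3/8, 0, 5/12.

Chain of 3 gears, tooth counts: [16, 22, 7]
  gear 0: T0=16, direction=positive, advance = 13 mod 16 = 13 teeth = 13/16 turn
  gear 1: T1=22, direction=negative, advance = 13 mod 22 = 13 teeth = 13/22 turn
  gear 2: T2=7, direction=positive, advance = 13 mod 7 = 6 teeth = 6/7 turn
Gear 0: 13 mod 16 = 13
Fraction = 13 / 16 = 13/16 (gcd(13,16)=1) = 13/16

Answer: 13/16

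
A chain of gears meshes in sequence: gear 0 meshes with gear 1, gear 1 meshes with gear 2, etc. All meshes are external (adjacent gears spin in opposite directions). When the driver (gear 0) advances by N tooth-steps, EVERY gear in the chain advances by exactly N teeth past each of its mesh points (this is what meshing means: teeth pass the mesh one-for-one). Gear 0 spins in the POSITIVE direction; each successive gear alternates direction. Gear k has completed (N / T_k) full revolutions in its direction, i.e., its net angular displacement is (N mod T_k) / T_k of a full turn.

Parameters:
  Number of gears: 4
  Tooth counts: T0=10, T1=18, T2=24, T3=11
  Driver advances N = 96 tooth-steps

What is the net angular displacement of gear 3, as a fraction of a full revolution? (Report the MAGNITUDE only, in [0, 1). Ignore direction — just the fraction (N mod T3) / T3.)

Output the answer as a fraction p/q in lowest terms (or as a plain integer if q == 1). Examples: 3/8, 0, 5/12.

Answer: 8/11

Derivation:
Chain of 4 gears, tooth counts: [10, 18, 24, 11]
  gear 0: T0=10, direction=positive, advance = 96 mod 10 = 6 teeth = 6/10 turn
  gear 1: T1=18, direction=negative, advance = 96 mod 18 = 6 teeth = 6/18 turn
  gear 2: T2=24, direction=positive, advance = 96 mod 24 = 0 teeth = 0/24 turn
  gear 3: T3=11, direction=negative, advance = 96 mod 11 = 8 teeth = 8/11 turn
Gear 3: 96 mod 11 = 8
Fraction = 8 / 11 = 8/11 (gcd(8,11)=1) = 8/11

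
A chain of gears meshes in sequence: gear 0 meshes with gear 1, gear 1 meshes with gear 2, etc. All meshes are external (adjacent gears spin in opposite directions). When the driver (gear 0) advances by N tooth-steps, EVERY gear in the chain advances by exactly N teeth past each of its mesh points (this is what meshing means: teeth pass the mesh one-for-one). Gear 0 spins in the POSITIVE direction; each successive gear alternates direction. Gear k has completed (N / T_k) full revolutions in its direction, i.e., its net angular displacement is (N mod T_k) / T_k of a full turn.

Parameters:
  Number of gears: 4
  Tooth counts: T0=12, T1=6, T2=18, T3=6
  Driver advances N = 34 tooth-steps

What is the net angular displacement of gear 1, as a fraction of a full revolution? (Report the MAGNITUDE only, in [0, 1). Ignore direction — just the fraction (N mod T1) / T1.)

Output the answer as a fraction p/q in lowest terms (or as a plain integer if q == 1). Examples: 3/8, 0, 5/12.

Answer: 2/3

Derivation:
Chain of 4 gears, tooth counts: [12, 6, 18, 6]
  gear 0: T0=12, direction=positive, advance = 34 mod 12 = 10 teeth = 10/12 turn
  gear 1: T1=6, direction=negative, advance = 34 mod 6 = 4 teeth = 4/6 turn
  gear 2: T2=18, direction=positive, advance = 34 mod 18 = 16 teeth = 16/18 turn
  gear 3: T3=6, direction=negative, advance = 34 mod 6 = 4 teeth = 4/6 turn
Gear 1: 34 mod 6 = 4
Fraction = 4 / 6 = 2/3 (gcd(4,6)=2) = 2/3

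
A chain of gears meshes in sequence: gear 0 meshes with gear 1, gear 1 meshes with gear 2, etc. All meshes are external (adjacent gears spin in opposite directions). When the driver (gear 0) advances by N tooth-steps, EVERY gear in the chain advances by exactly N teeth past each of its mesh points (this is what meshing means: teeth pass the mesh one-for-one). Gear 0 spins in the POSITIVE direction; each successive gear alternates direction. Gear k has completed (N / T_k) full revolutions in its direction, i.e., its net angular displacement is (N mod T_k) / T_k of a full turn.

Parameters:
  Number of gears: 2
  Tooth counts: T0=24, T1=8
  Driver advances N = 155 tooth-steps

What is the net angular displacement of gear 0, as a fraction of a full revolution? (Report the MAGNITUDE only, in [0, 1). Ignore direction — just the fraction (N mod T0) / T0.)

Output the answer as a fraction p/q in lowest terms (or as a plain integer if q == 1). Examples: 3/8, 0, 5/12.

Chain of 2 gears, tooth counts: [24, 8]
  gear 0: T0=24, direction=positive, advance = 155 mod 24 = 11 teeth = 11/24 turn
  gear 1: T1=8, direction=negative, advance = 155 mod 8 = 3 teeth = 3/8 turn
Gear 0: 155 mod 24 = 11
Fraction = 11 / 24 = 11/24 (gcd(11,24)=1) = 11/24

Answer: 11/24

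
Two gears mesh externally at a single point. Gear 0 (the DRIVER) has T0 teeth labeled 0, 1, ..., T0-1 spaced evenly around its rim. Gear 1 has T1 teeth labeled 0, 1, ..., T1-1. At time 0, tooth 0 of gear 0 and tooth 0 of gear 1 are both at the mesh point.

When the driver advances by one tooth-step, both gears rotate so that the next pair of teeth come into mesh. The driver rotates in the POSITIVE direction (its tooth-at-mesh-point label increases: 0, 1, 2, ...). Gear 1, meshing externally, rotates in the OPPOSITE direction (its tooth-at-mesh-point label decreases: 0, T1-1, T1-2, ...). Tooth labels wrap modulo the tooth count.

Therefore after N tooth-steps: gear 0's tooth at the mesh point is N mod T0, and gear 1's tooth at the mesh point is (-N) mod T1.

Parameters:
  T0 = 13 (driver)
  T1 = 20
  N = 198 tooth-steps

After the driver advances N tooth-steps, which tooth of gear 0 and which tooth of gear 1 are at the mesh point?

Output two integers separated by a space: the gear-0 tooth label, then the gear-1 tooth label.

Answer: 3 2

Derivation:
Gear 0 (driver, T0=13): tooth at mesh = N mod T0
  198 = 15 * 13 + 3, so 198 mod 13 = 3
  gear 0 tooth = 3
Gear 1 (driven, T1=20): tooth at mesh = (-N) mod T1
  198 = 9 * 20 + 18, so 198 mod 20 = 18
  (-198) mod 20 = (-18) mod 20 = 20 - 18 = 2
Mesh after 198 steps: gear-0 tooth 3 meets gear-1 tooth 2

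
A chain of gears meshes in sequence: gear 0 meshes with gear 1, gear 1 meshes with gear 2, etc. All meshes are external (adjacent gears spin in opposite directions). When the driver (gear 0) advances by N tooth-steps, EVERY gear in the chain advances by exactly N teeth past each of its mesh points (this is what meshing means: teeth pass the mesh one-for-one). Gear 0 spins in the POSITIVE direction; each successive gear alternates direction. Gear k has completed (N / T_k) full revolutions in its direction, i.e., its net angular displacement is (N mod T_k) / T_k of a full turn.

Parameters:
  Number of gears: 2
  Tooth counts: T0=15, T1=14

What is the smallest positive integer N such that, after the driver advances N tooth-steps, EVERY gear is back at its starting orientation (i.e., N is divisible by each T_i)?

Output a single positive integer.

Answer: 210

Derivation:
Gear k returns to start when N is a multiple of T_k.
All gears at start simultaneously when N is a common multiple of [15, 14]; the smallest such N is lcm(15, 14).
Start: lcm = T0 = 15
Fold in T1=14: gcd(15, 14) = 1; lcm(15, 14) = 15 * 14 / 1 = 210 / 1 = 210
Full cycle length = 210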